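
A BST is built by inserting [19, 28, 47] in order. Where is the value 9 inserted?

Starting tree (level order): [19, None, 28, None, 47]
Insertion path: 19
Result: insert 9 as left child of 19
Final tree (level order): [19, 9, 28, None, None, None, 47]


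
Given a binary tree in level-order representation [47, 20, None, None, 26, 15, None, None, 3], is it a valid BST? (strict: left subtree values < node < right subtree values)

Level-order array: [47, 20, None, None, 26, 15, None, None, 3]
Validate using subtree bounds (lo, hi): at each node, require lo < value < hi,
then recurse left with hi=value and right with lo=value.
Preorder trace (stopping at first violation):
  at node 47 with bounds (-inf, +inf): OK
  at node 20 with bounds (-inf, 47): OK
  at node 26 with bounds (20, 47): OK
  at node 15 with bounds (20, 26): VIOLATION
Node 15 violates its bound: not (20 < 15 < 26).
Result: Not a valid BST


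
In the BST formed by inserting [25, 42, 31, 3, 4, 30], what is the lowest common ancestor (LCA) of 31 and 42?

Tree insertion order: [25, 42, 31, 3, 4, 30]
Tree (level-order array): [25, 3, 42, None, 4, 31, None, None, None, 30]
In a BST, the LCA of p=31, q=42 is the first node v on the
root-to-leaf path with p <= v <= q (go left if both < v, right if both > v).
Walk from root:
  at 25: both 31 and 42 > 25, go right
  at 42: 31 <= 42 <= 42, this is the LCA
LCA = 42


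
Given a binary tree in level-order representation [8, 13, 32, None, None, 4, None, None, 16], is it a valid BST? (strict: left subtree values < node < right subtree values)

Level-order array: [8, 13, 32, None, None, 4, None, None, 16]
Validate using subtree bounds (lo, hi): at each node, require lo < value < hi,
then recurse left with hi=value and right with lo=value.
Preorder trace (stopping at first violation):
  at node 8 with bounds (-inf, +inf): OK
  at node 13 with bounds (-inf, 8): VIOLATION
Node 13 violates its bound: not (-inf < 13 < 8).
Result: Not a valid BST


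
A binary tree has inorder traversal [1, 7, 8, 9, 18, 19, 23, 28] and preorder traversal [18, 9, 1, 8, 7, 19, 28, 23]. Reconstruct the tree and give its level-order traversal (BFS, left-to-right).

Inorder:  [1, 7, 8, 9, 18, 19, 23, 28]
Preorder: [18, 9, 1, 8, 7, 19, 28, 23]
Algorithm: preorder visits root first, so consume preorder in order;
for each root, split the current inorder slice at that value into
left-subtree inorder and right-subtree inorder, then recurse.
Recursive splits:
  root=18; inorder splits into left=[1, 7, 8, 9], right=[19, 23, 28]
  root=9; inorder splits into left=[1, 7, 8], right=[]
  root=1; inorder splits into left=[], right=[7, 8]
  root=8; inorder splits into left=[7], right=[]
  root=7; inorder splits into left=[], right=[]
  root=19; inorder splits into left=[], right=[23, 28]
  root=28; inorder splits into left=[23], right=[]
  root=23; inorder splits into left=[], right=[]
Reconstructed level-order: [18, 9, 19, 1, 28, 8, 23, 7]


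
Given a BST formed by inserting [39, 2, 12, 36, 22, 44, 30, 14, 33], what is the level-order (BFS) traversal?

Tree insertion order: [39, 2, 12, 36, 22, 44, 30, 14, 33]
Tree (level-order array): [39, 2, 44, None, 12, None, None, None, 36, 22, None, 14, 30, None, None, None, 33]
BFS from the root, enqueuing left then right child of each popped node:
  queue [39] -> pop 39, enqueue [2, 44], visited so far: [39]
  queue [2, 44] -> pop 2, enqueue [12], visited so far: [39, 2]
  queue [44, 12] -> pop 44, enqueue [none], visited so far: [39, 2, 44]
  queue [12] -> pop 12, enqueue [36], visited so far: [39, 2, 44, 12]
  queue [36] -> pop 36, enqueue [22], visited so far: [39, 2, 44, 12, 36]
  queue [22] -> pop 22, enqueue [14, 30], visited so far: [39, 2, 44, 12, 36, 22]
  queue [14, 30] -> pop 14, enqueue [none], visited so far: [39, 2, 44, 12, 36, 22, 14]
  queue [30] -> pop 30, enqueue [33], visited so far: [39, 2, 44, 12, 36, 22, 14, 30]
  queue [33] -> pop 33, enqueue [none], visited so far: [39, 2, 44, 12, 36, 22, 14, 30, 33]
Result: [39, 2, 44, 12, 36, 22, 14, 30, 33]


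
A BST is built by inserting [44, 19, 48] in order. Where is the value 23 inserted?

Starting tree (level order): [44, 19, 48]
Insertion path: 44 -> 19
Result: insert 23 as right child of 19
Final tree (level order): [44, 19, 48, None, 23]


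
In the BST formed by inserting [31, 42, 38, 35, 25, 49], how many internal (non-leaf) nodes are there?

Tree built from: [31, 42, 38, 35, 25, 49]
Tree (level-order array): [31, 25, 42, None, None, 38, 49, 35]
Rule: An internal node has at least one child.
Per-node child counts:
  node 31: 2 child(ren)
  node 25: 0 child(ren)
  node 42: 2 child(ren)
  node 38: 1 child(ren)
  node 35: 0 child(ren)
  node 49: 0 child(ren)
Matching nodes: [31, 42, 38]
Count of internal (non-leaf) nodes: 3


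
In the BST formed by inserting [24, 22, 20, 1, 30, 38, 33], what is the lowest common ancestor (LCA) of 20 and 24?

Tree insertion order: [24, 22, 20, 1, 30, 38, 33]
Tree (level-order array): [24, 22, 30, 20, None, None, 38, 1, None, 33]
In a BST, the LCA of p=20, q=24 is the first node v on the
root-to-leaf path with p <= v <= q (go left if both < v, right if both > v).
Walk from root:
  at 24: 20 <= 24 <= 24, this is the LCA
LCA = 24


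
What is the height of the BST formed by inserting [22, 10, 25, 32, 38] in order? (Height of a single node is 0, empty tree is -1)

Insertion order: [22, 10, 25, 32, 38]
Tree (level-order array): [22, 10, 25, None, None, None, 32, None, 38]
Compute height bottom-up (empty subtree = -1):
  height(10) = 1 + max(-1, -1) = 0
  height(38) = 1 + max(-1, -1) = 0
  height(32) = 1 + max(-1, 0) = 1
  height(25) = 1 + max(-1, 1) = 2
  height(22) = 1 + max(0, 2) = 3
Height = 3


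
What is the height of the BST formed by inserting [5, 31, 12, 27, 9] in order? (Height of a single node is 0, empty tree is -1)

Insertion order: [5, 31, 12, 27, 9]
Tree (level-order array): [5, None, 31, 12, None, 9, 27]
Compute height bottom-up (empty subtree = -1):
  height(9) = 1 + max(-1, -1) = 0
  height(27) = 1 + max(-1, -1) = 0
  height(12) = 1 + max(0, 0) = 1
  height(31) = 1 + max(1, -1) = 2
  height(5) = 1 + max(-1, 2) = 3
Height = 3


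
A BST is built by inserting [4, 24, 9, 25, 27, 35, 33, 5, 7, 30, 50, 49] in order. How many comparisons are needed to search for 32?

Search path for 32: 4 -> 24 -> 25 -> 27 -> 35 -> 33 -> 30
Found: False
Comparisons: 7


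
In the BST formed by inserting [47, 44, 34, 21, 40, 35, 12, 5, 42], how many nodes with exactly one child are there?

Tree built from: [47, 44, 34, 21, 40, 35, 12, 5, 42]
Tree (level-order array): [47, 44, None, 34, None, 21, 40, 12, None, 35, 42, 5]
Rule: These are nodes with exactly 1 non-null child.
Per-node child counts:
  node 47: 1 child(ren)
  node 44: 1 child(ren)
  node 34: 2 child(ren)
  node 21: 1 child(ren)
  node 12: 1 child(ren)
  node 5: 0 child(ren)
  node 40: 2 child(ren)
  node 35: 0 child(ren)
  node 42: 0 child(ren)
Matching nodes: [47, 44, 21, 12]
Count of nodes with exactly one child: 4


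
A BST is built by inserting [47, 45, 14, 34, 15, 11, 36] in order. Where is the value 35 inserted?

Starting tree (level order): [47, 45, None, 14, None, 11, 34, None, None, 15, 36]
Insertion path: 47 -> 45 -> 14 -> 34 -> 36
Result: insert 35 as left child of 36
Final tree (level order): [47, 45, None, 14, None, 11, 34, None, None, 15, 36, None, None, 35]


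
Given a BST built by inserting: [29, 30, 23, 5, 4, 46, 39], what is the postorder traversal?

Tree insertion order: [29, 30, 23, 5, 4, 46, 39]
Tree (level-order array): [29, 23, 30, 5, None, None, 46, 4, None, 39]
Postorder traversal: [4, 5, 23, 39, 46, 30, 29]


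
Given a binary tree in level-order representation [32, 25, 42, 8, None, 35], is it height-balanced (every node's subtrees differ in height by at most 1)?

Tree (level-order array): [32, 25, 42, 8, None, 35]
Definition: a tree is height-balanced if, at every node, |h(left) - h(right)| <= 1 (empty subtree has height -1).
Bottom-up per-node check:
  node 8: h_left=-1, h_right=-1, diff=0 [OK], height=0
  node 25: h_left=0, h_right=-1, diff=1 [OK], height=1
  node 35: h_left=-1, h_right=-1, diff=0 [OK], height=0
  node 42: h_left=0, h_right=-1, diff=1 [OK], height=1
  node 32: h_left=1, h_right=1, diff=0 [OK], height=2
All nodes satisfy the balance condition.
Result: Balanced


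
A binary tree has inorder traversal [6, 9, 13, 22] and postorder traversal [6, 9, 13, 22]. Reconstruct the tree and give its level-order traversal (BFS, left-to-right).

Inorder:   [6, 9, 13, 22]
Postorder: [6, 9, 13, 22]
Algorithm: postorder visits root last, so walk postorder right-to-left;
each value is the root of the current inorder slice — split it at that
value, recurse on the right subtree first, then the left.
Recursive splits:
  root=22; inorder splits into left=[6, 9, 13], right=[]
  root=13; inorder splits into left=[6, 9], right=[]
  root=9; inorder splits into left=[6], right=[]
  root=6; inorder splits into left=[], right=[]
Reconstructed level-order: [22, 13, 9, 6]


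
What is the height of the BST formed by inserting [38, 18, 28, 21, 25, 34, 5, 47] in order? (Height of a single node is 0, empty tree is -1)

Insertion order: [38, 18, 28, 21, 25, 34, 5, 47]
Tree (level-order array): [38, 18, 47, 5, 28, None, None, None, None, 21, 34, None, 25]
Compute height bottom-up (empty subtree = -1):
  height(5) = 1 + max(-1, -1) = 0
  height(25) = 1 + max(-1, -1) = 0
  height(21) = 1 + max(-1, 0) = 1
  height(34) = 1 + max(-1, -1) = 0
  height(28) = 1 + max(1, 0) = 2
  height(18) = 1 + max(0, 2) = 3
  height(47) = 1 + max(-1, -1) = 0
  height(38) = 1 + max(3, 0) = 4
Height = 4


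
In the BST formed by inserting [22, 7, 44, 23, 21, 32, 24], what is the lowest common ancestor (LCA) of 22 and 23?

Tree insertion order: [22, 7, 44, 23, 21, 32, 24]
Tree (level-order array): [22, 7, 44, None, 21, 23, None, None, None, None, 32, 24]
In a BST, the LCA of p=22, q=23 is the first node v on the
root-to-leaf path with p <= v <= q (go left if both < v, right if both > v).
Walk from root:
  at 22: 22 <= 22 <= 23, this is the LCA
LCA = 22


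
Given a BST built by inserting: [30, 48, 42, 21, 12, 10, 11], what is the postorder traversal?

Tree insertion order: [30, 48, 42, 21, 12, 10, 11]
Tree (level-order array): [30, 21, 48, 12, None, 42, None, 10, None, None, None, None, 11]
Postorder traversal: [11, 10, 12, 21, 42, 48, 30]


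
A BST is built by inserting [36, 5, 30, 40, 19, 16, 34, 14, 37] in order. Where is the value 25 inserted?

Starting tree (level order): [36, 5, 40, None, 30, 37, None, 19, 34, None, None, 16, None, None, None, 14]
Insertion path: 36 -> 5 -> 30 -> 19
Result: insert 25 as right child of 19
Final tree (level order): [36, 5, 40, None, 30, 37, None, 19, 34, None, None, 16, 25, None, None, 14]


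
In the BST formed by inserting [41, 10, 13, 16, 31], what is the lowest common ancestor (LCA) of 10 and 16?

Tree insertion order: [41, 10, 13, 16, 31]
Tree (level-order array): [41, 10, None, None, 13, None, 16, None, 31]
In a BST, the LCA of p=10, q=16 is the first node v on the
root-to-leaf path with p <= v <= q (go left if both < v, right if both > v).
Walk from root:
  at 41: both 10 and 16 < 41, go left
  at 10: 10 <= 10 <= 16, this is the LCA
LCA = 10


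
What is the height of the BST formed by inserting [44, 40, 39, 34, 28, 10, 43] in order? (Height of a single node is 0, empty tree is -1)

Insertion order: [44, 40, 39, 34, 28, 10, 43]
Tree (level-order array): [44, 40, None, 39, 43, 34, None, None, None, 28, None, 10]
Compute height bottom-up (empty subtree = -1):
  height(10) = 1 + max(-1, -1) = 0
  height(28) = 1 + max(0, -1) = 1
  height(34) = 1 + max(1, -1) = 2
  height(39) = 1 + max(2, -1) = 3
  height(43) = 1 + max(-1, -1) = 0
  height(40) = 1 + max(3, 0) = 4
  height(44) = 1 + max(4, -1) = 5
Height = 5


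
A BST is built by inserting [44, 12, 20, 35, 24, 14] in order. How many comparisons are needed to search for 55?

Search path for 55: 44
Found: False
Comparisons: 1


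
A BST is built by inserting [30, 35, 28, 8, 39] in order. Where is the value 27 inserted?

Starting tree (level order): [30, 28, 35, 8, None, None, 39]
Insertion path: 30 -> 28 -> 8
Result: insert 27 as right child of 8
Final tree (level order): [30, 28, 35, 8, None, None, 39, None, 27]


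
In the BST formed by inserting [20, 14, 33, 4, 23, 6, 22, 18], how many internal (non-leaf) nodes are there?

Tree built from: [20, 14, 33, 4, 23, 6, 22, 18]
Tree (level-order array): [20, 14, 33, 4, 18, 23, None, None, 6, None, None, 22]
Rule: An internal node has at least one child.
Per-node child counts:
  node 20: 2 child(ren)
  node 14: 2 child(ren)
  node 4: 1 child(ren)
  node 6: 0 child(ren)
  node 18: 0 child(ren)
  node 33: 1 child(ren)
  node 23: 1 child(ren)
  node 22: 0 child(ren)
Matching nodes: [20, 14, 4, 33, 23]
Count of internal (non-leaf) nodes: 5


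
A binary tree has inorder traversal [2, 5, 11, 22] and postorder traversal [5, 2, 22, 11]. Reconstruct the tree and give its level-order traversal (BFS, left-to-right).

Inorder:   [2, 5, 11, 22]
Postorder: [5, 2, 22, 11]
Algorithm: postorder visits root last, so walk postorder right-to-left;
each value is the root of the current inorder slice — split it at that
value, recurse on the right subtree first, then the left.
Recursive splits:
  root=11; inorder splits into left=[2, 5], right=[22]
  root=22; inorder splits into left=[], right=[]
  root=2; inorder splits into left=[], right=[5]
  root=5; inorder splits into left=[], right=[]
Reconstructed level-order: [11, 2, 22, 5]


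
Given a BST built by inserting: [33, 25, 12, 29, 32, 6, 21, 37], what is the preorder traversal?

Tree insertion order: [33, 25, 12, 29, 32, 6, 21, 37]
Tree (level-order array): [33, 25, 37, 12, 29, None, None, 6, 21, None, 32]
Preorder traversal: [33, 25, 12, 6, 21, 29, 32, 37]


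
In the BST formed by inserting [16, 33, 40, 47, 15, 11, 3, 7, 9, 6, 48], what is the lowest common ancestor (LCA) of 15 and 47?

Tree insertion order: [16, 33, 40, 47, 15, 11, 3, 7, 9, 6, 48]
Tree (level-order array): [16, 15, 33, 11, None, None, 40, 3, None, None, 47, None, 7, None, 48, 6, 9]
In a BST, the LCA of p=15, q=47 is the first node v on the
root-to-leaf path with p <= v <= q (go left if both < v, right if both > v).
Walk from root:
  at 16: 15 <= 16 <= 47, this is the LCA
LCA = 16


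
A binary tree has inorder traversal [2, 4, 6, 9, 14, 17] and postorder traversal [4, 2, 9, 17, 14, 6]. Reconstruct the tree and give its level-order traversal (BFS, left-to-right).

Inorder:   [2, 4, 6, 9, 14, 17]
Postorder: [4, 2, 9, 17, 14, 6]
Algorithm: postorder visits root last, so walk postorder right-to-left;
each value is the root of the current inorder slice — split it at that
value, recurse on the right subtree first, then the left.
Recursive splits:
  root=6; inorder splits into left=[2, 4], right=[9, 14, 17]
  root=14; inorder splits into left=[9], right=[17]
  root=17; inorder splits into left=[], right=[]
  root=9; inorder splits into left=[], right=[]
  root=2; inorder splits into left=[], right=[4]
  root=4; inorder splits into left=[], right=[]
Reconstructed level-order: [6, 2, 14, 4, 9, 17]


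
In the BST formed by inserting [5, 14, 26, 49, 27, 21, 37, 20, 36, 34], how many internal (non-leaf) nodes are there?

Tree built from: [5, 14, 26, 49, 27, 21, 37, 20, 36, 34]
Tree (level-order array): [5, None, 14, None, 26, 21, 49, 20, None, 27, None, None, None, None, 37, 36, None, 34]
Rule: An internal node has at least one child.
Per-node child counts:
  node 5: 1 child(ren)
  node 14: 1 child(ren)
  node 26: 2 child(ren)
  node 21: 1 child(ren)
  node 20: 0 child(ren)
  node 49: 1 child(ren)
  node 27: 1 child(ren)
  node 37: 1 child(ren)
  node 36: 1 child(ren)
  node 34: 0 child(ren)
Matching nodes: [5, 14, 26, 21, 49, 27, 37, 36]
Count of internal (non-leaf) nodes: 8


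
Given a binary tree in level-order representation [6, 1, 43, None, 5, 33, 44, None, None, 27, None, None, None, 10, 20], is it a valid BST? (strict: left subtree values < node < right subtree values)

Level-order array: [6, 1, 43, None, 5, 33, 44, None, None, 27, None, None, None, 10, 20]
Validate using subtree bounds (lo, hi): at each node, require lo < value < hi,
then recurse left with hi=value and right with lo=value.
Preorder trace (stopping at first violation):
  at node 6 with bounds (-inf, +inf): OK
  at node 1 with bounds (-inf, 6): OK
  at node 5 with bounds (1, 6): OK
  at node 43 with bounds (6, +inf): OK
  at node 33 with bounds (6, 43): OK
  at node 27 with bounds (6, 33): OK
  at node 10 with bounds (6, 27): OK
  at node 20 with bounds (27, 33): VIOLATION
Node 20 violates its bound: not (27 < 20 < 33).
Result: Not a valid BST


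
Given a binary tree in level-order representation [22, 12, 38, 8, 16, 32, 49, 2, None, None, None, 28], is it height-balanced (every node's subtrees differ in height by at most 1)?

Tree (level-order array): [22, 12, 38, 8, 16, 32, 49, 2, None, None, None, 28]
Definition: a tree is height-balanced if, at every node, |h(left) - h(right)| <= 1 (empty subtree has height -1).
Bottom-up per-node check:
  node 2: h_left=-1, h_right=-1, diff=0 [OK], height=0
  node 8: h_left=0, h_right=-1, diff=1 [OK], height=1
  node 16: h_left=-1, h_right=-1, diff=0 [OK], height=0
  node 12: h_left=1, h_right=0, diff=1 [OK], height=2
  node 28: h_left=-1, h_right=-1, diff=0 [OK], height=0
  node 32: h_left=0, h_right=-1, diff=1 [OK], height=1
  node 49: h_left=-1, h_right=-1, diff=0 [OK], height=0
  node 38: h_left=1, h_right=0, diff=1 [OK], height=2
  node 22: h_left=2, h_right=2, diff=0 [OK], height=3
All nodes satisfy the balance condition.
Result: Balanced


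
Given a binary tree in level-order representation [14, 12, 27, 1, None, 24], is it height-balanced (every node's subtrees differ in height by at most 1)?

Tree (level-order array): [14, 12, 27, 1, None, 24]
Definition: a tree is height-balanced if, at every node, |h(left) - h(right)| <= 1 (empty subtree has height -1).
Bottom-up per-node check:
  node 1: h_left=-1, h_right=-1, diff=0 [OK], height=0
  node 12: h_left=0, h_right=-1, diff=1 [OK], height=1
  node 24: h_left=-1, h_right=-1, diff=0 [OK], height=0
  node 27: h_left=0, h_right=-1, diff=1 [OK], height=1
  node 14: h_left=1, h_right=1, diff=0 [OK], height=2
All nodes satisfy the balance condition.
Result: Balanced


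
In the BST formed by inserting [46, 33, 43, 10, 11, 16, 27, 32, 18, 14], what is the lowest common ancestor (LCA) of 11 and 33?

Tree insertion order: [46, 33, 43, 10, 11, 16, 27, 32, 18, 14]
Tree (level-order array): [46, 33, None, 10, 43, None, 11, None, None, None, 16, 14, 27, None, None, 18, 32]
In a BST, the LCA of p=11, q=33 is the first node v on the
root-to-leaf path with p <= v <= q (go left if both < v, right if both > v).
Walk from root:
  at 46: both 11 and 33 < 46, go left
  at 33: 11 <= 33 <= 33, this is the LCA
LCA = 33


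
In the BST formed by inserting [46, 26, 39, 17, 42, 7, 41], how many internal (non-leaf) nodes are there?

Tree built from: [46, 26, 39, 17, 42, 7, 41]
Tree (level-order array): [46, 26, None, 17, 39, 7, None, None, 42, None, None, 41]
Rule: An internal node has at least one child.
Per-node child counts:
  node 46: 1 child(ren)
  node 26: 2 child(ren)
  node 17: 1 child(ren)
  node 7: 0 child(ren)
  node 39: 1 child(ren)
  node 42: 1 child(ren)
  node 41: 0 child(ren)
Matching nodes: [46, 26, 17, 39, 42]
Count of internal (non-leaf) nodes: 5


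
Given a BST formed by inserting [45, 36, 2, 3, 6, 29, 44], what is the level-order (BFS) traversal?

Tree insertion order: [45, 36, 2, 3, 6, 29, 44]
Tree (level-order array): [45, 36, None, 2, 44, None, 3, None, None, None, 6, None, 29]
BFS from the root, enqueuing left then right child of each popped node:
  queue [45] -> pop 45, enqueue [36], visited so far: [45]
  queue [36] -> pop 36, enqueue [2, 44], visited so far: [45, 36]
  queue [2, 44] -> pop 2, enqueue [3], visited so far: [45, 36, 2]
  queue [44, 3] -> pop 44, enqueue [none], visited so far: [45, 36, 2, 44]
  queue [3] -> pop 3, enqueue [6], visited so far: [45, 36, 2, 44, 3]
  queue [6] -> pop 6, enqueue [29], visited so far: [45, 36, 2, 44, 3, 6]
  queue [29] -> pop 29, enqueue [none], visited so far: [45, 36, 2, 44, 3, 6, 29]
Result: [45, 36, 2, 44, 3, 6, 29]


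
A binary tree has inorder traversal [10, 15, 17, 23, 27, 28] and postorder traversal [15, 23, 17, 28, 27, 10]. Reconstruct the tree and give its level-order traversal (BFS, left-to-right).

Inorder:   [10, 15, 17, 23, 27, 28]
Postorder: [15, 23, 17, 28, 27, 10]
Algorithm: postorder visits root last, so walk postorder right-to-left;
each value is the root of the current inorder slice — split it at that
value, recurse on the right subtree first, then the left.
Recursive splits:
  root=10; inorder splits into left=[], right=[15, 17, 23, 27, 28]
  root=27; inorder splits into left=[15, 17, 23], right=[28]
  root=28; inorder splits into left=[], right=[]
  root=17; inorder splits into left=[15], right=[23]
  root=23; inorder splits into left=[], right=[]
  root=15; inorder splits into left=[], right=[]
Reconstructed level-order: [10, 27, 17, 28, 15, 23]


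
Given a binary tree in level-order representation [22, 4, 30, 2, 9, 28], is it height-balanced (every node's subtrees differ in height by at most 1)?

Tree (level-order array): [22, 4, 30, 2, 9, 28]
Definition: a tree is height-balanced if, at every node, |h(left) - h(right)| <= 1 (empty subtree has height -1).
Bottom-up per-node check:
  node 2: h_left=-1, h_right=-1, diff=0 [OK], height=0
  node 9: h_left=-1, h_right=-1, diff=0 [OK], height=0
  node 4: h_left=0, h_right=0, diff=0 [OK], height=1
  node 28: h_left=-1, h_right=-1, diff=0 [OK], height=0
  node 30: h_left=0, h_right=-1, diff=1 [OK], height=1
  node 22: h_left=1, h_right=1, diff=0 [OK], height=2
All nodes satisfy the balance condition.
Result: Balanced


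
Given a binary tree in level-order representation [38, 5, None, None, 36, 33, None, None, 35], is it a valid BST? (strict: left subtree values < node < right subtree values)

Level-order array: [38, 5, None, None, 36, 33, None, None, 35]
Validate using subtree bounds (lo, hi): at each node, require lo < value < hi,
then recurse left with hi=value and right with lo=value.
Preorder trace (stopping at first violation):
  at node 38 with bounds (-inf, +inf): OK
  at node 5 with bounds (-inf, 38): OK
  at node 36 with bounds (5, 38): OK
  at node 33 with bounds (5, 36): OK
  at node 35 with bounds (33, 36): OK
No violation found at any node.
Result: Valid BST


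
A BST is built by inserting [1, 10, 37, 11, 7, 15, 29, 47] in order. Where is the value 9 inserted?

Starting tree (level order): [1, None, 10, 7, 37, None, None, 11, 47, None, 15, None, None, None, 29]
Insertion path: 1 -> 10 -> 7
Result: insert 9 as right child of 7
Final tree (level order): [1, None, 10, 7, 37, None, 9, 11, 47, None, None, None, 15, None, None, None, 29]


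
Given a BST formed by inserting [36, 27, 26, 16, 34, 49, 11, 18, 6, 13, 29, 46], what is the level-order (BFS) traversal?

Tree insertion order: [36, 27, 26, 16, 34, 49, 11, 18, 6, 13, 29, 46]
Tree (level-order array): [36, 27, 49, 26, 34, 46, None, 16, None, 29, None, None, None, 11, 18, None, None, 6, 13]
BFS from the root, enqueuing left then right child of each popped node:
  queue [36] -> pop 36, enqueue [27, 49], visited so far: [36]
  queue [27, 49] -> pop 27, enqueue [26, 34], visited so far: [36, 27]
  queue [49, 26, 34] -> pop 49, enqueue [46], visited so far: [36, 27, 49]
  queue [26, 34, 46] -> pop 26, enqueue [16], visited so far: [36, 27, 49, 26]
  queue [34, 46, 16] -> pop 34, enqueue [29], visited so far: [36, 27, 49, 26, 34]
  queue [46, 16, 29] -> pop 46, enqueue [none], visited so far: [36, 27, 49, 26, 34, 46]
  queue [16, 29] -> pop 16, enqueue [11, 18], visited so far: [36, 27, 49, 26, 34, 46, 16]
  queue [29, 11, 18] -> pop 29, enqueue [none], visited so far: [36, 27, 49, 26, 34, 46, 16, 29]
  queue [11, 18] -> pop 11, enqueue [6, 13], visited so far: [36, 27, 49, 26, 34, 46, 16, 29, 11]
  queue [18, 6, 13] -> pop 18, enqueue [none], visited so far: [36, 27, 49, 26, 34, 46, 16, 29, 11, 18]
  queue [6, 13] -> pop 6, enqueue [none], visited so far: [36, 27, 49, 26, 34, 46, 16, 29, 11, 18, 6]
  queue [13] -> pop 13, enqueue [none], visited so far: [36, 27, 49, 26, 34, 46, 16, 29, 11, 18, 6, 13]
Result: [36, 27, 49, 26, 34, 46, 16, 29, 11, 18, 6, 13]


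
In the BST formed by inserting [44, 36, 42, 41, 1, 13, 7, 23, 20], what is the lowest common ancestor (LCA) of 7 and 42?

Tree insertion order: [44, 36, 42, 41, 1, 13, 7, 23, 20]
Tree (level-order array): [44, 36, None, 1, 42, None, 13, 41, None, 7, 23, None, None, None, None, 20]
In a BST, the LCA of p=7, q=42 is the first node v on the
root-to-leaf path with p <= v <= q (go left if both < v, right if both > v).
Walk from root:
  at 44: both 7 and 42 < 44, go left
  at 36: 7 <= 36 <= 42, this is the LCA
LCA = 36


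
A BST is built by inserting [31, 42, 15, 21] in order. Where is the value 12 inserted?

Starting tree (level order): [31, 15, 42, None, 21]
Insertion path: 31 -> 15
Result: insert 12 as left child of 15
Final tree (level order): [31, 15, 42, 12, 21]


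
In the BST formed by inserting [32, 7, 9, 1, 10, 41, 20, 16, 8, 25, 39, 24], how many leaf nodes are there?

Tree built from: [32, 7, 9, 1, 10, 41, 20, 16, 8, 25, 39, 24]
Tree (level-order array): [32, 7, 41, 1, 9, 39, None, None, None, 8, 10, None, None, None, None, None, 20, 16, 25, None, None, 24]
Rule: A leaf has 0 children.
Per-node child counts:
  node 32: 2 child(ren)
  node 7: 2 child(ren)
  node 1: 0 child(ren)
  node 9: 2 child(ren)
  node 8: 0 child(ren)
  node 10: 1 child(ren)
  node 20: 2 child(ren)
  node 16: 0 child(ren)
  node 25: 1 child(ren)
  node 24: 0 child(ren)
  node 41: 1 child(ren)
  node 39: 0 child(ren)
Matching nodes: [1, 8, 16, 24, 39]
Count of leaf nodes: 5


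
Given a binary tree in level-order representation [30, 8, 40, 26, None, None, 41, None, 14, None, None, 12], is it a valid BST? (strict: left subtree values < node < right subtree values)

Level-order array: [30, 8, 40, 26, None, None, 41, None, 14, None, None, 12]
Validate using subtree bounds (lo, hi): at each node, require lo < value < hi,
then recurse left with hi=value and right with lo=value.
Preorder trace (stopping at first violation):
  at node 30 with bounds (-inf, +inf): OK
  at node 8 with bounds (-inf, 30): OK
  at node 26 with bounds (-inf, 8): VIOLATION
Node 26 violates its bound: not (-inf < 26 < 8).
Result: Not a valid BST


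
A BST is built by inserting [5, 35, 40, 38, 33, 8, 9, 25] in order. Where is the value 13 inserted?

Starting tree (level order): [5, None, 35, 33, 40, 8, None, 38, None, None, 9, None, None, None, 25]
Insertion path: 5 -> 35 -> 33 -> 8 -> 9 -> 25
Result: insert 13 as left child of 25
Final tree (level order): [5, None, 35, 33, 40, 8, None, 38, None, None, 9, None, None, None, 25, 13]


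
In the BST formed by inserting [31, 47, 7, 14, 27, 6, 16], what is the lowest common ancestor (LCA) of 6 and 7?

Tree insertion order: [31, 47, 7, 14, 27, 6, 16]
Tree (level-order array): [31, 7, 47, 6, 14, None, None, None, None, None, 27, 16]
In a BST, the LCA of p=6, q=7 is the first node v on the
root-to-leaf path with p <= v <= q (go left if both < v, right if both > v).
Walk from root:
  at 31: both 6 and 7 < 31, go left
  at 7: 6 <= 7 <= 7, this is the LCA
LCA = 7


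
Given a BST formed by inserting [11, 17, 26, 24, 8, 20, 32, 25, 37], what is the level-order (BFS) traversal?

Tree insertion order: [11, 17, 26, 24, 8, 20, 32, 25, 37]
Tree (level-order array): [11, 8, 17, None, None, None, 26, 24, 32, 20, 25, None, 37]
BFS from the root, enqueuing left then right child of each popped node:
  queue [11] -> pop 11, enqueue [8, 17], visited so far: [11]
  queue [8, 17] -> pop 8, enqueue [none], visited so far: [11, 8]
  queue [17] -> pop 17, enqueue [26], visited so far: [11, 8, 17]
  queue [26] -> pop 26, enqueue [24, 32], visited so far: [11, 8, 17, 26]
  queue [24, 32] -> pop 24, enqueue [20, 25], visited so far: [11, 8, 17, 26, 24]
  queue [32, 20, 25] -> pop 32, enqueue [37], visited so far: [11, 8, 17, 26, 24, 32]
  queue [20, 25, 37] -> pop 20, enqueue [none], visited so far: [11, 8, 17, 26, 24, 32, 20]
  queue [25, 37] -> pop 25, enqueue [none], visited so far: [11, 8, 17, 26, 24, 32, 20, 25]
  queue [37] -> pop 37, enqueue [none], visited so far: [11, 8, 17, 26, 24, 32, 20, 25, 37]
Result: [11, 8, 17, 26, 24, 32, 20, 25, 37]


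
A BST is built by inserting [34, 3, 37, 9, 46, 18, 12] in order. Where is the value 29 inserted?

Starting tree (level order): [34, 3, 37, None, 9, None, 46, None, 18, None, None, 12]
Insertion path: 34 -> 3 -> 9 -> 18
Result: insert 29 as right child of 18
Final tree (level order): [34, 3, 37, None, 9, None, 46, None, 18, None, None, 12, 29]


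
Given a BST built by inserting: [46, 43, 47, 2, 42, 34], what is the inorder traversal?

Tree insertion order: [46, 43, 47, 2, 42, 34]
Tree (level-order array): [46, 43, 47, 2, None, None, None, None, 42, 34]
Inorder traversal: [2, 34, 42, 43, 46, 47]


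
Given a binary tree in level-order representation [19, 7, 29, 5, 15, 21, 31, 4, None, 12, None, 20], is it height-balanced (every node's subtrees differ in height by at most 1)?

Tree (level-order array): [19, 7, 29, 5, 15, 21, 31, 4, None, 12, None, 20]
Definition: a tree is height-balanced if, at every node, |h(left) - h(right)| <= 1 (empty subtree has height -1).
Bottom-up per-node check:
  node 4: h_left=-1, h_right=-1, diff=0 [OK], height=0
  node 5: h_left=0, h_right=-1, diff=1 [OK], height=1
  node 12: h_left=-1, h_right=-1, diff=0 [OK], height=0
  node 15: h_left=0, h_right=-1, diff=1 [OK], height=1
  node 7: h_left=1, h_right=1, diff=0 [OK], height=2
  node 20: h_left=-1, h_right=-1, diff=0 [OK], height=0
  node 21: h_left=0, h_right=-1, diff=1 [OK], height=1
  node 31: h_left=-1, h_right=-1, diff=0 [OK], height=0
  node 29: h_left=1, h_right=0, diff=1 [OK], height=2
  node 19: h_left=2, h_right=2, diff=0 [OK], height=3
All nodes satisfy the balance condition.
Result: Balanced


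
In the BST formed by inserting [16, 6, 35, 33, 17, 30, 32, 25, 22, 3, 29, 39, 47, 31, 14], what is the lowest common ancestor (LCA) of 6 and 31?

Tree insertion order: [16, 6, 35, 33, 17, 30, 32, 25, 22, 3, 29, 39, 47, 31, 14]
Tree (level-order array): [16, 6, 35, 3, 14, 33, 39, None, None, None, None, 17, None, None, 47, None, 30, None, None, 25, 32, 22, 29, 31]
In a BST, the LCA of p=6, q=31 is the first node v on the
root-to-leaf path with p <= v <= q (go left if both < v, right if both > v).
Walk from root:
  at 16: 6 <= 16 <= 31, this is the LCA
LCA = 16


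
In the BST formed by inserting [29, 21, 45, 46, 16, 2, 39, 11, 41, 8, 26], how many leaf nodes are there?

Tree built from: [29, 21, 45, 46, 16, 2, 39, 11, 41, 8, 26]
Tree (level-order array): [29, 21, 45, 16, 26, 39, 46, 2, None, None, None, None, 41, None, None, None, 11, None, None, 8]
Rule: A leaf has 0 children.
Per-node child counts:
  node 29: 2 child(ren)
  node 21: 2 child(ren)
  node 16: 1 child(ren)
  node 2: 1 child(ren)
  node 11: 1 child(ren)
  node 8: 0 child(ren)
  node 26: 0 child(ren)
  node 45: 2 child(ren)
  node 39: 1 child(ren)
  node 41: 0 child(ren)
  node 46: 0 child(ren)
Matching nodes: [8, 26, 41, 46]
Count of leaf nodes: 4


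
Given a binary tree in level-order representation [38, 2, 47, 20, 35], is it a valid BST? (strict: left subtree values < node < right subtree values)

Level-order array: [38, 2, 47, 20, 35]
Validate using subtree bounds (lo, hi): at each node, require lo < value < hi,
then recurse left with hi=value and right with lo=value.
Preorder trace (stopping at first violation):
  at node 38 with bounds (-inf, +inf): OK
  at node 2 with bounds (-inf, 38): OK
  at node 20 with bounds (-inf, 2): VIOLATION
Node 20 violates its bound: not (-inf < 20 < 2).
Result: Not a valid BST


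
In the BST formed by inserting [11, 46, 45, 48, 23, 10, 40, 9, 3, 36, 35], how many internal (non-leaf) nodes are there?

Tree built from: [11, 46, 45, 48, 23, 10, 40, 9, 3, 36, 35]
Tree (level-order array): [11, 10, 46, 9, None, 45, 48, 3, None, 23, None, None, None, None, None, None, 40, 36, None, 35]
Rule: An internal node has at least one child.
Per-node child counts:
  node 11: 2 child(ren)
  node 10: 1 child(ren)
  node 9: 1 child(ren)
  node 3: 0 child(ren)
  node 46: 2 child(ren)
  node 45: 1 child(ren)
  node 23: 1 child(ren)
  node 40: 1 child(ren)
  node 36: 1 child(ren)
  node 35: 0 child(ren)
  node 48: 0 child(ren)
Matching nodes: [11, 10, 9, 46, 45, 23, 40, 36]
Count of internal (non-leaf) nodes: 8


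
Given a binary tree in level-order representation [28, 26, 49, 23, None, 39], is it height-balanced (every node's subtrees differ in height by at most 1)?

Tree (level-order array): [28, 26, 49, 23, None, 39]
Definition: a tree is height-balanced if, at every node, |h(left) - h(right)| <= 1 (empty subtree has height -1).
Bottom-up per-node check:
  node 23: h_left=-1, h_right=-1, diff=0 [OK], height=0
  node 26: h_left=0, h_right=-1, diff=1 [OK], height=1
  node 39: h_left=-1, h_right=-1, diff=0 [OK], height=0
  node 49: h_left=0, h_right=-1, diff=1 [OK], height=1
  node 28: h_left=1, h_right=1, diff=0 [OK], height=2
All nodes satisfy the balance condition.
Result: Balanced


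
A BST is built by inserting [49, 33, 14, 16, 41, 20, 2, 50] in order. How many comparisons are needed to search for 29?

Search path for 29: 49 -> 33 -> 14 -> 16 -> 20
Found: False
Comparisons: 5


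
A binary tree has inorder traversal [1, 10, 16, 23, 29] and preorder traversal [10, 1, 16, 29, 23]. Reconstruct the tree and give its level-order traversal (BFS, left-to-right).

Inorder:  [1, 10, 16, 23, 29]
Preorder: [10, 1, 16, 29, 23]
Algorithm: preorder visits root first, so consume preorder in order;
for each root, split the current inorder slice at that value into
left-subtree inorder and right-subtree inorder, then recurse.
Recursive splits:
  root=10; inorder splits into left=[1], right=[16, 23, 29]
  root=1; inorder splits into left=[], right=[]
  root=16; inorder splits into left=[], right=[23, 29]
  root=29; inorder splits into left=[23], right=[]
  root=23; inorder splits into left=[], right=[]
Reconstructed level-order: [10, 1, 16, 29, 23]


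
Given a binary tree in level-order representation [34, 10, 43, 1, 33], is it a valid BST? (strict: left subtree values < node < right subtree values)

Level-order array: [34, 10, 43, 1, 33]
Validate using subtree bounds (lo, hi): at each node, require lo < value < hi,
then recurse left with hi=value and right with lo=value.
Preorder trace (stopping at first violation):
  at node 34 with bounds (-inf, +inf): OK
  at node 10 with bounds (-inf, 34): OK
  at node 1 with bounds (-inf, 10): OK
  at node 33 with bounds (10, 34): OK
  at node 43 with bounds (34, +inf): OK
No violation found at any node.
Result: Valid BST


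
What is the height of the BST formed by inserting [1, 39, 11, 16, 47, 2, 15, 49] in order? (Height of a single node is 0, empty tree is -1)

Insertion order: [1, 39, 11, 16, 47, 2, 15, 49]
Tree (level-order array): [1, None, 39, 11, 47, 2, 16, None, 49, None, None, 15]
Compute height bottom-up (empty subtree = -1):
  height(2) = 1 + max(-1, -1) = 0
  height(15) = 1 + max(-1, -1) = 0
  height(16) = 1 + max(0, -1) = 1
  height(11) = 1 + max(0, 1) = 2
  height(49) = 1 + max(-1, -1) = 0
  height(47) = 1 + max(-1, 0) = 1
  height(39) = 1 + max(2, 1) = 3
  height(1) = 1 + max(-1, 3) = 4
Height = 4


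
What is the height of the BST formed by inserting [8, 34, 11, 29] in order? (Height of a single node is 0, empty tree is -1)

Insertion order: [8, 34, 11, 29]
Tree (level-order array): [8, None, 34, 11, None, None, 29]
Compute height bottom-up (empty subtree = -1):
  height(29) = 1 + max(-1, -1) = 0
  height(11) = 1 + max(-1, 0) = 1
  height(34) = 1 + max(1, -1) = 2
  height(8) = 1 + max(-1, 2) = 3
Height = 3


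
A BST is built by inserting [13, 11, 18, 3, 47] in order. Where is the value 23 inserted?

Starting tree (level order): [13, 11, 18, 3, None, None, 47]
Insertion path: 13 -> 18 -> 47
Result: insert 23 as left child of 47
Final tree (level order): [13, 11, 18, 3, None, None, 47, None, None, 23]


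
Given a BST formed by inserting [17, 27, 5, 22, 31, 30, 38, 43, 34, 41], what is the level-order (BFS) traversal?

Tree insertion order: [17, 27, 5, 22, 31, 30, 38, 43, 34, 41]
Tree (level-order array): [17, 5, 27, None, None, 22, 31, None, None, 30, 38, None, None, 34, 43, None, None, 41]
BFS from the root, enqueuing left then right child of each popped node:
  queue [17] -> pop 17, enqueue [5, 27], visited so far: [17]
  queue [5, 27] -> pop 5, enqueue [none], visited so far: [17, 5]
  queue [27] -> pop 27, enqueue [22, 31], visited so far: [17, 5, 27]
  queue [22, 31] -> pop 22, enqueue [none], visited so far: [17, 5, 27, 22]
  queue [31] -> pop 31, enqueue [30, 38], visited so far: [17, 5, 27, 22, 31]
  queue [30, 38] -> pop 30, enqueue [none], visited so far: [17, 5, 27, 22, 31, 30]
  queue [38] -> pop 38, enqueue [34, 43], visited so far: [17, 5, 27, 22, 31, 30, 38]
  queue [34, 43] -> pop 34, enqueue [none], visited so far: [17, 5, 27, 22, 31, 30, 38, 34]
  queue [43] -> pop 43, enqueue [41], visited so far: [17, 5, 27, 22, 31, 30, 38, 34, 43]
  queue [41] -> pop 41, enqueue [none], visited so far: [17, 5, 27, 22, 31, 30, 38, 34, 43, 41]
Result: [17, 5, 27, 22, 31, 30, 38, 34, 43, 41]


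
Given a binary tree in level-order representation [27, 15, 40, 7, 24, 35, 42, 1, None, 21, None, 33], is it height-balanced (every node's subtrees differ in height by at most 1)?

Tree (level-order array): [27, 15, 40, 7, 24, 35, 42, 1, None, 21, None, 33]
Definition: a tree is height-balanced if, at every node, |h(left) - h(right)| <= 1 (empty subtree has height -1).
Bottom-up per-node check:
  node 1: h_left=-1, h_right=-1, diff=0 [OK], height=0
  node 7: h_left=0, h_right=-1, diff=1 [OK], height=1
  node 21: h_left=-1, h_right=-1, diff=0 [OK], height=0
  node 24: h_left=0, h_right=-1, diff=1 [OK], height=1
  node 15: h_left=1, h_right=1, diff=0 [OK], height=2
  node 33: h_left=-1, h_right=-1, diff=0 [OK], height=0
  node 35: h_left=0, h_right=-1, diff=1 [OK], height=1
  node 42: h_left=-1, h_right=-1, diff=0 [OK], height=0
  node 40: h_left=1, h_right=0, diff=1 [OK], height=2
  node 27: h_left=2, h_right=2, diff=0 [OK], height=3
All nodes satisfy the balance condition.
Result: Balanced


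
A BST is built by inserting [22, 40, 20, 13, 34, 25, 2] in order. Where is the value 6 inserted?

Starting tree (level order): [22, 20, 40, 13, None, 34, None, 2, None, 25]
Insertion path: 22 -> 20 -> 13 -> 2
Result: insert 6 as right child of 2
Final tree (level order): [22, 20, 40, 13, None, 34, None, 2, None, 25, None, None, 6]


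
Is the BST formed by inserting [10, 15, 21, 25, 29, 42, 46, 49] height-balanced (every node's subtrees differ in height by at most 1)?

Tree (level-order array): [10, None, 15, None, 21, None, 25, None, 29, None, 42, None, 46, None, 49]
Definition: a tree is height-balanced if, at every node, |h(left) - h(right)| <= 1 (empty subtree has height -1).
Bottom-up per-node check:
  node 49: h_left=-1, h_right=-1, diff=0 [OK], height=0
  node 46: h_left=-1, h_right=0, diff=1 [OK], height=1
  node 42: h_left=-1, h_right=1, diff=2 [FAIL (|-1-1|=2 > 1)], height=2
  node 29: h_left=-1, h_right=2, diff=3 [FAIL (|-1-2|=3 > 1)], height=3
  node 25: h_left=-1, h_right=3, diff=4 [FAIL (|-1-3|=4 > 1)], height=4
  node 21: h_left=-1, h_right=4, diff=5 [FAIL (|-1-4|=5 > 1)], height=5
  node 15: h_left=-1, h_right=5, diff=6 [FAIL (|-1-5|=6 > 1)], height=6
  node 10: h_left=-1, h_right=6, diff=7 [FAIL (|-1-6|=7 > 1)], height=7
Node 42 violates the condition: |-1 - 1| = 2 > 1.
Result: Not balanced


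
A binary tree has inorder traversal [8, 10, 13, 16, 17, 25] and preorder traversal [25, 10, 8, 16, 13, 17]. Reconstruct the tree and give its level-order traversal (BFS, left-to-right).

Inorder:  [8, 10, 13, 16, 17, 25]
Preorder: [25, 10, 8, 16, 13, 17]
Algorithm: preorder visits root first, so consume preorder in order;
for each root, split the current inorder slice at that value into
left-subtree inorder and right-subtree inorder, then recurse.
Recursive splits:
  root=25; inorder splits into left=[8, 10, 13, 16, 17], right=[]
  root=10; inorder splits into left=[8], right=[13, 16, 17]
  root=8; inorder splits into left=[], right=[]
  root=16; inorder splits into left=[13], right=[17]
  root=13; inorder splits into left=[], right=[]
  root=17; inorder splits into left=[], right=[]
Reconstructed level-order: [25, 10, 8, 16, 13, 17]
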